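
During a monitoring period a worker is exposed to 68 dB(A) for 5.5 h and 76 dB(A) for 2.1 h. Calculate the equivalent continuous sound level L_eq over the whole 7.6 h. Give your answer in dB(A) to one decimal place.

L_eq = 10·log₁₀[(1/T)·Σ tᵢ·10^(Lᵢ/10)] with T = 7.6 h.
Σ tᵢ·10^(Lᵢ/10) = 5.5·10^(68/10) + 2.1·10^(76/10) = 1.183e+08.
L_eq = 10·log₁₀(1.183e+08/7.6) = 71.92 dB(A).

71.9 dB(A)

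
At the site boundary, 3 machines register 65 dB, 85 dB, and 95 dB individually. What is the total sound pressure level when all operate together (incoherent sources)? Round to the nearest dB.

Incoherent sources combine by intensity addition: L_total = 10·log₁₀(Σ 10^(L_i/10)).
Σ 10^(L/10) = 10^(65/10) + 10^(85/10) + 10^(95/10) = 3.482e+09.
L_total = 10·log₁₀(3.482e+09) = 95.42 dB.

95 dB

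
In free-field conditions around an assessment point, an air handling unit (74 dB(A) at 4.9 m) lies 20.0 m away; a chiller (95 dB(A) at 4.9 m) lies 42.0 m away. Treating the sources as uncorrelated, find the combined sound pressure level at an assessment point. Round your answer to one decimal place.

First find each source's level at the receiver (point-source: −20·log₁₀(r/r_ref)), then combine on an intensity basis.
air handling unit: 74 − 20·log₁₀(20.0/4.9) = 74 − 12.22 = 61.78 dB(A).
chiller: 95 − 20·log₁₀(42.0/4.9) = 95 − 18.66 = 76.34 dB(A).
Σ 10^(L/10) = 4.455e+07 → L_total = 10·log₁₀(4.455e+07) = 76.49 dB(A).

76.5 dB(A)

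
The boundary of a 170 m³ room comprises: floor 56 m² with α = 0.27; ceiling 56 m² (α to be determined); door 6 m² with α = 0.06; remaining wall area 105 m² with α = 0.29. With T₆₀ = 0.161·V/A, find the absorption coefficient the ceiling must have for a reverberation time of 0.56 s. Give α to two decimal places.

0.05

From T₆₀ = 0.161·V/A, the target T₆₀ = 0.56 s needs A = 0.161·170/0.56 = 48.88 m².
Absorption from the other surfaces = 56·0.27 + 6·0.06 + 105·0.29 = 45.93 m², so the ceiling must supply 2.95 m² over 56 m².
α = 2.95/56 = 0.053.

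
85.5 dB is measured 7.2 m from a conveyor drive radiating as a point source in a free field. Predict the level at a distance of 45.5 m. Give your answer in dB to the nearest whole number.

69 dB

Point-source attenuation: ΔL = 20·log₁₀(r₂/r₁) = 20·log₁₀(45.5/7.2) = 16.014 dB.
L₂ = 85.5 − 20·log₁₀(45.5/7.2) = 85.5 − 16.014 = 69.49 dB.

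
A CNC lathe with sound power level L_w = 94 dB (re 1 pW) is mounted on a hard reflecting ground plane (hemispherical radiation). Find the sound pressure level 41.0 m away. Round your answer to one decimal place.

53.8 dB

Free-field hemispherical radiation: L_p = L_w − 10·log₁₀(2π·r²), r = 41.0 m.
2π·r² = 1.056e+04 m², 10·log₁₀ of that is 40.237 dB.
L_p = 94 − 40.237 = 53.76 dB.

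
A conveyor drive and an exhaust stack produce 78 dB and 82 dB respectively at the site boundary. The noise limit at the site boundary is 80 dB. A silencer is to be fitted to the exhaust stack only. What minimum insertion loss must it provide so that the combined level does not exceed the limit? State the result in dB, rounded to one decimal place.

6.3 dB

The untreated sources together contribute 10^(78/10) = 6.310e+07, i.e. 78.00 dB.
The limit corresponds to 10^(80/10) = 1.000e+08; subtracting the fixed part leaves 3.690e+07 for the exhaust stack, i.e. 75.67 dB.
Required insertion loss = 82 − 75.67 = 6.33 dB.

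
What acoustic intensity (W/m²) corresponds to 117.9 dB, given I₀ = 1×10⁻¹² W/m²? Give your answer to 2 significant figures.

0.62 W/m²

L = 10·log₁₀(I/I₀) ⇒ I = I₀·10^(L/10) = 10⁻¹² × 10^11.79.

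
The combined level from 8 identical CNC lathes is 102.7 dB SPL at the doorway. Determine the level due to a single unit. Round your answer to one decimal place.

93.7 dB SPL

For N identical incoherent sources L_total = L₁ + 10·log₁₀ N, so L₁ = 102.7 − 10·log₁₀(8) = 102.7 − 9.031.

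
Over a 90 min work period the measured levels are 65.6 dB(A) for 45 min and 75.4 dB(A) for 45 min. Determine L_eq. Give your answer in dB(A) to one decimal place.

The energy average is taken in the linear domain: L_eq = 10·log₁₀[(Σ tᵢ·10^(Lᵢ/10))/T], T = 90 min.
Σ tᵢ·10^(Lᵢ/10) = 45·10^(65.6/10) + 45·10^(75.4/10) = 1.724e+09.
L_eq = 10·log₁₀(1.724e+09/90) = 72.82 dB(A).

72.8 dB(A)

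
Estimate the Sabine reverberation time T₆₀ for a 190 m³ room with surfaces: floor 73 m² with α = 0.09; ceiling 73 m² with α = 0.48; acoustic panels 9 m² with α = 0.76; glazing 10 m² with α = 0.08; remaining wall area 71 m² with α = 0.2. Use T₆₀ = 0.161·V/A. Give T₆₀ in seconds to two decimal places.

0.48 s

Summing Sᵢαᵢ: 73·0.09 + 73·0.48 + 9·0.76 + 10·0.08 + 71·0.2 = 63.45 m².
T₆₀ = 0.161·V/A = 0.161·190/63.45 = 0.482 s.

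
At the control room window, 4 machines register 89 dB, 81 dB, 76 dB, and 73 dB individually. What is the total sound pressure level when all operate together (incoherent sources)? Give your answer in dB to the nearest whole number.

90 dB

Incoherent sources combine by intensity addition: L_total = 10·log₁₀(Σ 10^(L_i/10)).
Σ 10^(L/10) = 10^(89/10) + 10^(81/10) + 10^(76/10) + 10^(73/10) = 9.800e+08.
L_total = 10·log₁₀(9.800e+08) = 89.91 dB.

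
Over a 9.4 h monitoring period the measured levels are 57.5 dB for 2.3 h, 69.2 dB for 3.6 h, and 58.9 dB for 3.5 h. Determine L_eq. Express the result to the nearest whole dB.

Weight each interval's intensity by its duration and average over T = 9.4 h:
Σ tᵢ·10^(Lᵢ/10) = 2.3·10^(57.5/10) + 3.6·10^(69.2/10) + 3.5·10^(58.9/10) = 3.395e+07.
L_eq = 10·log₁₀(3.395e+07/9.4) = 65.58 dB.

66 dB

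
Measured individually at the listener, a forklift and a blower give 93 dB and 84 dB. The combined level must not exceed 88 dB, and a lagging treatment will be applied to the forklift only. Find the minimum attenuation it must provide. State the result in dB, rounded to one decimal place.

7.2 dB

Everything except the forklift sums to 10^(84/10) = 2.512e+08 in linear terms, 84.00 dB.
The limit corresponds to 10^(88/10) = 6.310e+08; subtracting the fixed part leaves 3.798e+08 for the forklift, i.e. 85.80 dB.
So the forklift must be reduced from 93 to 85.80 dB: IL = 7.20 dB.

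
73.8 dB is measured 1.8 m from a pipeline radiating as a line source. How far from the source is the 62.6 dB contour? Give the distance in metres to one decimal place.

For a line source L₁ − L₂ = 10·log₁₀(r₂/r₁), so r₂ = r₁·10^((L₁−L₂)/10).
r₂ = 1.8·10^((73.8−62.6)/10) = 1.8·10^(11.2/10) = 23.73 m.

23.7 m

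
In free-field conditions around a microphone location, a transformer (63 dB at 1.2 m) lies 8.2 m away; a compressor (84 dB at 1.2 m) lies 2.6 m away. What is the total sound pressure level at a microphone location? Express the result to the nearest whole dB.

77 dB

Propagate each source to the receiver with L = L_ref − 20·log₁₀(r/r_ref), then add intensities.
transformer: 63 − 20·log₁₀(8.2/1.2) = 63 − 16.69 = 46.31 dB.
compressor: 84 − 20·log₁₀(2.6/1.2) = 84 − 6.72 = 77.28 dB.
Σ 10^(L/10) = 5.355e+07 → L_total = 10·log₁₀(5.355e+07) = 77.29 dB.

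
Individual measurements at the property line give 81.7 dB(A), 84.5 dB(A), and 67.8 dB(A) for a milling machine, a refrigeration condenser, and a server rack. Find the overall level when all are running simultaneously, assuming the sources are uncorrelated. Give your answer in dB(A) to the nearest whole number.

86 dB(A)

Incoherent sources combine by intensity addition: L_total = 10·log₁₀(Σ 10^(L_i/10)).
Σ 10^(L/10) = 10^(81.7/10) + 10^(84.5/10) + 10^(67.8/10) = 4.358e+08.
L_total = 10·log₁₀(4.358e+08) = 86.39 dB(A).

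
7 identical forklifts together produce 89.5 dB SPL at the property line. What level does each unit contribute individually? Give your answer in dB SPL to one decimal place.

81.0 dB SPL

Dividing the total intensity by 7 lowers the level by 10·log₁₀ 7 = 8.451 dB: L₁ = 89.5 − 8.451.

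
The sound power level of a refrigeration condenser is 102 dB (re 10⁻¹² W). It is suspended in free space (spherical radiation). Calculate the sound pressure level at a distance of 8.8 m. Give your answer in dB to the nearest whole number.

L_p = L_w − 10·log₁₀(4π·r²) with r = 8.8 m.
4π·r² = 973.1 m², 10·log₁₀ of that is 29.882 dB.
L_p = 102 − 29.882 = 72.12 dB.

72 dB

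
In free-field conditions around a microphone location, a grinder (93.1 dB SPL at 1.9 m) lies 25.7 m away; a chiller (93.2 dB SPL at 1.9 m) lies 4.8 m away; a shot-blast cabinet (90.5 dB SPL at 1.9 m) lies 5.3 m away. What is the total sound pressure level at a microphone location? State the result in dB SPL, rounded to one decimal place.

86.8 dB SPL

Apply inverse-square spreading to bring every level to the receiver, then sum 10^(L/10).
grinder: 93.1 − 20·log₁₀(25.7/1.9) = 93.1 − 22.62 = 70.48 dB SPL.
chiller: 93.2 − 20·log₁₀(4.8/1.9) = 93.2 − 8.05 = 85.15 dB SPL.
shot-blast cabinet: 90.5 − 20·log₁₀(5.3/1.9) = 90.5 − 8.91 = 81.59 dB SPL.
Σ 10^(L/10) = 4.827e+08 → L_total = 10·log₁₀(4.827e+08) = 86.84 dB SPL.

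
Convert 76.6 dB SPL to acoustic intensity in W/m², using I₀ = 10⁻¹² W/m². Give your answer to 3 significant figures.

4.57e-05 W/m²

I = I₀·10^(L/10) = 10⁻¹² × 10^(76.6/10) = 10^(-4.340).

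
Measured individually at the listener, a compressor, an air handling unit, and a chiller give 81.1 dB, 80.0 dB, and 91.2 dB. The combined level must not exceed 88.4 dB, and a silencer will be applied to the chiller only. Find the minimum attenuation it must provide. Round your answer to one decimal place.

4.5 dB

The untreated sources together contribute 10^(81.1/10) + 10^(80.0/10) = 2.288e+08, i.e. 83.60 dB.
The limit corresponds to 10^(88.4/10) = 6.918e+08; subtracting the fixed part leaves 4.630e+08 for the chiller, i.e. 86.66 dB.
So the chiller must be reduced from 91.2 to 86.66 dB: IL = 4.54 dB.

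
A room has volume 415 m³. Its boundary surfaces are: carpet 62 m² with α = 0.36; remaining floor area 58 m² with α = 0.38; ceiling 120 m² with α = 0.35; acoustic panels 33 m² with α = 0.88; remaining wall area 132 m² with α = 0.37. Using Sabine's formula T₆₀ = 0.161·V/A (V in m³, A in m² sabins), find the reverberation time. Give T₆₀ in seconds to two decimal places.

0.41 s

A = Σ Sᵢαᵢ = 62·0.36 + 58·0.38 + 120·0.35 + 33·0.88 + 132·0.37 = 164.24 m².
T₆₀ = 0.161·V/A = 0.161·415/164.24 = 0.407 s.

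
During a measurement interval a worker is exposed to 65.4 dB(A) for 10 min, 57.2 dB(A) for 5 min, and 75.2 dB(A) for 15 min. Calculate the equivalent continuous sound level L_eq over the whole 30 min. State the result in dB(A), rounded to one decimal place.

72.5 dB(A)

L_eq = 10·log₁₀[(1/T)·Σ tᵢ·10^(Lᵢ/10)] with T = 30 min.
Σ tᵢ·10^(Lᵢ/10) = 10·10^(65.4/10) + 5·10^(57.2/10) + 15·10^(75.2/10) = 5.340e+08.
L_eq = 10·log₁₀(5.340e+08/30) = 72.50 dB(A).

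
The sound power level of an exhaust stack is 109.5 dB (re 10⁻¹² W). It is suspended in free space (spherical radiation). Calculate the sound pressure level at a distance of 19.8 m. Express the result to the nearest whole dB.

73 dB

Free-field spherical radiation: L_p = L_w − 10·log₁₀(4π·r²), r = 19.8 m.
4π·r² = 4927 m², 10·log₁₀ of that is 36.925 dB.
L_p = 109.5 − 36.925 = 72.57 dB.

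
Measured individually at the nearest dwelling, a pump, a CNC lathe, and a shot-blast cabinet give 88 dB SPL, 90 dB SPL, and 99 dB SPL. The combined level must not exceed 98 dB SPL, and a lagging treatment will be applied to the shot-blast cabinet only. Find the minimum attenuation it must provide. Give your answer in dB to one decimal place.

2.3 dB

Everything except the shot-blast cabinet sums to 10^(88/10) + 10^(90/10) = 1.631e+09 in linear terms, 92.12 dB SPL.
The limit corresponds to 10^(98/10) = 6.310e+09; subtracting the fixed part leaves 4.679e+09 for the shot-blast cabinet, i.e. 96.70 dB SPL.
So the shot-blast cabinet must be reduced from 99 to 96.70 dB SPL: IL = 2.30 dB.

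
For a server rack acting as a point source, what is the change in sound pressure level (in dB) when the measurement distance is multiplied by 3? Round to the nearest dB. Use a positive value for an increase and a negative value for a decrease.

-10 dB

With spherical spreading the level changes by −20·log₁₀(r₂/r₁).
ΔL = −20·log₁₀(3) = -9.54 dB.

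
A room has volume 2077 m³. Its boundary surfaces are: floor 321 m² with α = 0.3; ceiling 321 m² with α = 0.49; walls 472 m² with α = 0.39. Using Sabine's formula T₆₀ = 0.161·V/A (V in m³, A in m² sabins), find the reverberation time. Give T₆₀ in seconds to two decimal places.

0.76 s

A = Σ Sᵢαᵢ = 321·0.3 + 321·0.49 + 472·0.39 = 437.67 m².
T₆₀ = 0.161·V/A = 0.161·2077/437.67 = 0.764 s.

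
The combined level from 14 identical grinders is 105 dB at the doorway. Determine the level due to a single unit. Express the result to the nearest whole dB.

Dividing the total intensity by 14 lowers the level by 10·log₁₀ 14 = 11.461 dB: L₁ = 105 − 11.461.

94 dB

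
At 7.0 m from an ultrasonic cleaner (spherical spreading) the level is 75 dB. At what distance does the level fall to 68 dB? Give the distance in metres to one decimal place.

Point-source spreading drops the level by 20·log₁₀(r₂/r₁); inverting, r₂/r₁ = 10^(ΔL/20).
r₂ = 7.0·10^((75−68)/20) = 7.0·10^(7.0/20) = 15.67 m.

15.7 m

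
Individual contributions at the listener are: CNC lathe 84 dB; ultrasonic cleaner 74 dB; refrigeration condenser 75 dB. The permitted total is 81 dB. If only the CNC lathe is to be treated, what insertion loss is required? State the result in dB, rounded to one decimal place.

Everything except the CNC lathe sums to 10^(74/10) + 10^(75/10) = 5.674e+07 in linear terms, 77.54 dB.
The limit corresponds to 10^(81/10) = 1.259e+08; subtracting the fixed part leaves 6.915e+07 for the CNC lathe, i.e. 78.40 dB.
Required insertion loss = 84 − 78.40 = 5.60 dB.

5.6 dB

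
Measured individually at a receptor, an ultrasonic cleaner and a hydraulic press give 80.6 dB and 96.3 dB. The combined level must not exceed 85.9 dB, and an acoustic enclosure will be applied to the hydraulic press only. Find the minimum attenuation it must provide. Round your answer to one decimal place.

11.9 dB

Everything except the hydraulic press sums to 10^(80.6/10) = 1.148e+08 in linear terms, 80.60 dB.
To meet 85.9 dB overall, the treated hydraulic press may contribute at most 10^(85.9/10) − 1.148e+08 = 2.742e+08, i.e. 84.38 dB.
Required insertion loss = 96.3 − 84.38 = 11.92 dB.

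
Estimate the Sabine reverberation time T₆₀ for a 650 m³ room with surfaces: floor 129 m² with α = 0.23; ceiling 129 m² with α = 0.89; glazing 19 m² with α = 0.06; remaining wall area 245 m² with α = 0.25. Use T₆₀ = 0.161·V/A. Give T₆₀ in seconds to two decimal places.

A = Σ Sᵢαᵢ = 129·0.23 + 129·0.89 + 19·0.06 + 245·0.25 = 206.87 m².
T₆₀ = 0.161·V/A = 0.161·650/206.87 = 0.506 s.

0.51 s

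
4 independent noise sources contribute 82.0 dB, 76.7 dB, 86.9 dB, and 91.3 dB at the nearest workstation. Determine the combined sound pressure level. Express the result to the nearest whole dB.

93 dB

For uncorrelated sources the intensities add, so convert each level to linear form, sum, and take 10·log₁₀ of the total.
Σ 10^(L/10) = 10^(82.0/10) + 10^(76.7/10) + 10^(86.9/10) + 10^(91.3/10) = 2.044e+09.
L_total = 10·log₁₀(2.044e+09) = 93.10 dB.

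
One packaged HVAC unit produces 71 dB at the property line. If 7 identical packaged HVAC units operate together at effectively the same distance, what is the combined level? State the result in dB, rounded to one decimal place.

With 7 equal, uncorrelated contributions the intensity is 7× that of one unit, giving a rise of 10·log₁₀ 7.
L_total = 71 + 10·log₁₀(7) = 71 + 8.451 = 79.45 dB.

79.5 dB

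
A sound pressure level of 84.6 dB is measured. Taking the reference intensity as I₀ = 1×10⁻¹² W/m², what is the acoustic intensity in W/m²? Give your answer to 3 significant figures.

0.000288 W/m²

I/I₀ = 10^(84.6/10) = 2.884e+08, so I = 2.884e+08 × 10⁻¹² W/m².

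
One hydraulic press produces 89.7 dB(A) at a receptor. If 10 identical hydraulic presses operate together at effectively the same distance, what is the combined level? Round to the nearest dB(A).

100 dB(A)

L_total = L₁ + 10·log₁₀ N for N identical incoherent sources.
L_total = 89.7 + 10·log₁₀(10) = 89.7 + 10.000 = 99.70 dB(A).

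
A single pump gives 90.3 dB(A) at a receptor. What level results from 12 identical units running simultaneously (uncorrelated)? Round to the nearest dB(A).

L_total = L₁ + 10·log₁₀ N for N identical incoherent sources.
L_total = 90.3 + 10·log₁₀(12) = 90.3 + 10.792 = 101.09 dB(A).

101 dB(A)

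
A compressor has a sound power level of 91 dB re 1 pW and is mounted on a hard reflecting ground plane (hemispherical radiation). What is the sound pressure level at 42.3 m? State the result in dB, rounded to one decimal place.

50.5 dB

Free-field hemispherical radiation: L_p = L_w − 10·log₁₀(2π·r²), r = 42.3 m.
2π·r² = 1.124e+04 m², 10·log₁₀ of that is 40.509 dB.
L_p = 91 − 40.509 = 50.49 dB.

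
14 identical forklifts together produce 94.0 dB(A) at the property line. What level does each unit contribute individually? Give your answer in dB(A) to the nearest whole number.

14 equal contributions raise the level by 10·log₁₀ 14 = 11.461 dB, so each unit alone gives 94.0 − 11.461.

83 dB(A)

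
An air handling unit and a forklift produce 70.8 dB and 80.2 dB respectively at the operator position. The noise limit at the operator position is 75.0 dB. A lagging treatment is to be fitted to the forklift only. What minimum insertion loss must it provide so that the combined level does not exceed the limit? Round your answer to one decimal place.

The untreated sources together contribute 10^(70.8/10) = 1.202e+07, i.e. 70.80 dB.
To meet 75.0 dB overall, the treated forklift may contribute at most 10^(75.0/10) − 1.202e+07 = 1.960e+07, i.e. 72.92 dB.
Required insertion loss = 80.2 − 72.92 = 7.28 dB.

7.3 dB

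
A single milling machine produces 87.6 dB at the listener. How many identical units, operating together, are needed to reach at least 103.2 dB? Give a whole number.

37

The shortfall is 103.2 − 87.6 = 15.6 dB, and N units add 10·log₁₀ N, so need 10·log₁₀ N ≥ 15.6.
N ≥ 10^(15.6/10) = 36.308, so N = 37.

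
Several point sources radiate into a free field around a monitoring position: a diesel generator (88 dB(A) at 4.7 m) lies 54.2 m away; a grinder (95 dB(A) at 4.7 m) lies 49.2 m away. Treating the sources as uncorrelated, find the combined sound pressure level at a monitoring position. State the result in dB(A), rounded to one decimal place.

75.3 dB(A)

Propagate each source to the receiver with L = L_ref − 20·log₁₀(r/r_ref), then add intensities.
diesel generator: 88 − 20·log₁₀(54.2/4.7) = 88 − 21.24 = 66.76 dB(A).
grinder: 95 − 20·log₁₀(49.2/4.7) = 95 − 20.40 = 74.60 dB(A).
Σ 10^(L/10) = 3.360e+07 → L_total = 10·log₁₀(3.360e+07) = 75.26 dB(A).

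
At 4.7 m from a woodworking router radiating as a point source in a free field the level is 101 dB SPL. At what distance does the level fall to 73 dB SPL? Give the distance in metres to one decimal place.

118.1 m

The 28.0 dB drop corresponds to a distance ratio of 10^(28.0/20) for a point source.
r₂ = 4.7·10^((101−73)/20) = 4.7·10^(28.0/20) = 118.06 m.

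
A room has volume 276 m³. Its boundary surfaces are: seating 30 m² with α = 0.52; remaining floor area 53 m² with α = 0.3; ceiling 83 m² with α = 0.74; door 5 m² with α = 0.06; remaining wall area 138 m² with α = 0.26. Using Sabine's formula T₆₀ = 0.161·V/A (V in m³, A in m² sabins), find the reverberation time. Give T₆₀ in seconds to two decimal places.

Summing Sᵢαᵢ: 30·0.52 + 53·0.3 + 83·0.74 + 5·0.06 + 138·0.26 = 129.10 m².
T₆₀ = 0.161 × 276 / 129.10 = 0.344 s.

0.34 s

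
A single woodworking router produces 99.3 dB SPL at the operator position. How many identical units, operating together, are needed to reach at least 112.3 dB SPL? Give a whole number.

20

Need L₁ + 10·log₁₀ N ≥ 112.3, i.e. log₁₀ N ≥ 1.30.
N ≥ 10^(13.0/10) = 19.953, so N = 20.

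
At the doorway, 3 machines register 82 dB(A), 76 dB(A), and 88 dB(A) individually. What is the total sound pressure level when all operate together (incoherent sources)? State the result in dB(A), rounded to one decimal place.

For uncorrelated sources the intensities add, so convert each level to linear form, sum, and take 10·log₁₀ of the total.
Σ 10^(L/10) = 10^(82/10) + 10^(76/10) + 10^(88/10) = 8.293e+08.
L_total = 10·log₁₀(8.293e+08) = 89.19 dB(A).

89.2 dB(A)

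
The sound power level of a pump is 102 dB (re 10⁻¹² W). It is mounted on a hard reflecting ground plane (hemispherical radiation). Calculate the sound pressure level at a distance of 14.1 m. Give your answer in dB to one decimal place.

71.0 dB

L_p = L_w − 10·log₁₀(2π·r²) with r = 14.1 m.
2π·r² = 1249 m², 10·log₁₀ of that is 30.966 dB.
L_p = 102 − 30.966 = 71.03 dB.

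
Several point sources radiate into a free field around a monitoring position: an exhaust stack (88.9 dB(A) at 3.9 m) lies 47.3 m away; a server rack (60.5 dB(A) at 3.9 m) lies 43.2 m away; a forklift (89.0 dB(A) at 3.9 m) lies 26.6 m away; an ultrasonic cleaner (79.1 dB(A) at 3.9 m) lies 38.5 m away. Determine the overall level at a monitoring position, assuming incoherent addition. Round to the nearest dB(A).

74 dB(A)

First find each source's level at the receiver (point-source: −20·log₁₀(r/r_ref)), then combine on an intensity basis.
exhaust stack: 88.9 − 20·log₁₀(47.3/3.9) = 88.9 − 21.68 = 67.22 dB(A).
server rack: 60.5 − 20·log₁₀(43.2/3.9) = 60.5 − 20.89 = 39.61 dB(A).
forklift: 89.0 − 20·log₁₀(26.6/3.9) = 89.0 − 16.68 = 72.32 dB(A).
ultrasonic cleaner: 79.1 − 20·log₁₀(38.5/3.9) = 79.1 − 19.89 = 59.21 dB(A).
Σ 10^(L/10) = 2.320e+07 → L_total = 10·log₁₀(2.320e+07) = 73.65 dB(A).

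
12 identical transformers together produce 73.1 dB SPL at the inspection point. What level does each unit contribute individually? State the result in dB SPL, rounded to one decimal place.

For N identical incoherent sources L_total = L₁ + 10·log₁₀ N, so L₁ = 73.1 − 10·log₁₀(12) = 73.1 − 10.792.

62.3 dB SPL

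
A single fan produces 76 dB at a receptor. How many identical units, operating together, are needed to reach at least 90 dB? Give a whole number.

26

Need L₁ + 10·log₁₀ N ≥ 90, i.e. log₁₀ N ≥ 1.40.
N ≥ 10^(14.0/10) = 25.119, so N = 26.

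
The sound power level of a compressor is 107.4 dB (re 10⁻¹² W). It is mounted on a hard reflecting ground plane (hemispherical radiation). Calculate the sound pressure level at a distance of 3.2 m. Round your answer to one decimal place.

89.3 dB

The power spreads over a hemisphere of area 2π·r², so L_p = L_w − 10·log₁₀(2π·r²).
2π·r² = 64.34 m², 10·log₁₀ of that is 18.085 dB.
L_p = 107.4 − 18.085 = 89.32 dB.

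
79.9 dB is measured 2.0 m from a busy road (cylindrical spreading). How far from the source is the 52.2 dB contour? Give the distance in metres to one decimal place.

1177.7 m

Line-source spreading drops the level by 10·log₁₀(r₂/r₁); inverting, r₂/r₁ = 10^(ΔL/10).
r₂ = 2.0·10^((79.9−52.2)/10) = 2.0·10^(27.7/10) = 1177.69 m.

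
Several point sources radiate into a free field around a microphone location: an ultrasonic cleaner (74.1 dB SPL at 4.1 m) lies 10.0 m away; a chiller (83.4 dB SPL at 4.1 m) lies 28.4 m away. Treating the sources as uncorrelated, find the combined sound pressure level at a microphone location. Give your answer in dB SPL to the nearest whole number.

Apply inverse-square spreading to bring every level to the receiver, then sum 10^(L/10).
ultrasonic cleaner: 74.1 − 20·log₁₀(10.0/4.1) = 74.1 − 7.74 = 66.36 dB SPL.
chiller: 83.4 − 20·log₁₀(28.4/4.1) = 83.4 − 16.81 = 66.59 dB SPL.
Σ 10^(L/10) = 8.880e+06 → L_total = 10·log₁₀(8.880e+06) = 69.48 dB SPL.

69 dB SPL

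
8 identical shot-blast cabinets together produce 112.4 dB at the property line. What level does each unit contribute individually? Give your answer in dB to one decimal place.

8 equal contributions raise the level by 10·log₁₀ 8 = 9.031 dB, so each unit alone gives 112.4 − 9.031.

103.4 dB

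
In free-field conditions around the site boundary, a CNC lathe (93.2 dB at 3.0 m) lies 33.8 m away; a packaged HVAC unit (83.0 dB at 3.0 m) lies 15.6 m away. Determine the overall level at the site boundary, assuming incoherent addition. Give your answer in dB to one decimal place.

73.8 dB

First find each source's level at the receiver (point-source: −20·log₁₀(r/r_ref)), then combine on an intensity basis.
CNC lathe: 93.2 − 20·log₁₀(33.8/3.0) = 93.2 − 21.04 = 72.16 dB.
packaged HVAC unit: 83.0 − 20·log₁₀(15.6/3.0) = 83.0 − 14.32 = 68.68 dB.
Σ 10^(L/10) = 2.384e+07 → L_total = 10·log₁₀(2.384e+07) = 73.77 dB.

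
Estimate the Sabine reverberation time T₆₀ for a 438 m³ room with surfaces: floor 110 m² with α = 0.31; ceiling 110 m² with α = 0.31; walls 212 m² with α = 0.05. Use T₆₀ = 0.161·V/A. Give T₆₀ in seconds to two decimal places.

0.89 s

Total absorption A = 110·0.31 + 110·0.31 + 212·0.05 = 78.80 m² sabins.
T₆₀ = 0.161 × 438 / 78.80 = 0.895 s.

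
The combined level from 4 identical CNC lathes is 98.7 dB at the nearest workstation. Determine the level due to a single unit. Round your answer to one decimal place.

92.7 dB

Dividing the total intensity by 4 lowers the level by 10·log₁₀ 4 = 6.021 dB: L₁ = 98.7 − 6.021.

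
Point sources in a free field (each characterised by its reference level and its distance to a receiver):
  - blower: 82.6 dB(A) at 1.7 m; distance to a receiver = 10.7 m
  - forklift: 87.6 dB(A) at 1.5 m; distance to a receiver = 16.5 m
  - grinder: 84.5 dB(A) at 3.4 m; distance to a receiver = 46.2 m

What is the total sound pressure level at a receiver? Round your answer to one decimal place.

Propagate each source to the receiver with L = L_ref − 20·log₁₀(r/r_ref), then add intensities.
blower: 82.6 − 20·log₁₀(10.7/1.7) = 82.6 − 15.98 = 66.62 dB(A).
forklift: 87.6 − 20·log₁₀(16.5/1.5) = 87.6 − 20.83 = 66.77 dB(A).
grinder: 84.5 − 20·log₁₀(46.2/3.4) = 84.5 − 22.66 = 61.84 dB(A).
Σ 10^(L/10) = 1.088e+07 → L_total = 10·log₁₀(1.088e+07) = 70.36 dB(A).

70.4 dB(A)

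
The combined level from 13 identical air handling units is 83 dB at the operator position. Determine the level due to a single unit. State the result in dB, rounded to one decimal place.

For N identical incoherent sources L_total = L₁ + 10·log₁₀ N, so L₁ = 83 − 10·log₁₀(13) = 83 − 11.139.

71.9 dB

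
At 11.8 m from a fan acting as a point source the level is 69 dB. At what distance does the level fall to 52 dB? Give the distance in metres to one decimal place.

Point-source spreading drops the level by 20·log₁₀(r₂/r₁); inverting, r₂/r₁ = 10^(ΔL/20).
r₂ = 11.8·10^((69−52)/20) = 11.8·10^(17.0/20) = 83.54 m.

83.5 m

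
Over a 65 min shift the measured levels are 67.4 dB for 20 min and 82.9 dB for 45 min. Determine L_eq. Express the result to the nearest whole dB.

L_eq = 10·log₁₀[(1/T)·Σ tᵢ·10^(Lᵢ/10)] with T = 65 min.
Σ tᵢ·10^(Lᵢ/10) = 20·10^(67.4/10) + 45·10^(82.9/10) = 8.884e+09.
L_eq = 10·log₁₀(8.884e+09/65) = 81.36 dB.

81 dB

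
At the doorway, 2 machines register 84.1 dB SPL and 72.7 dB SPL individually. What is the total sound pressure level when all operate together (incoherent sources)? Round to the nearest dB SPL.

Incoherent sources combine by intensity addition: L_total = 10·log₁₀(Σ 10^(L_i/10)).
Σ 10^(L/10) = 10^(84.1/10) + 10^(72.7/10) = 2.757e+08.
L_total = 10·log₁₀(2.757e+08) = 84.40 dB SPL.

84 dB SPL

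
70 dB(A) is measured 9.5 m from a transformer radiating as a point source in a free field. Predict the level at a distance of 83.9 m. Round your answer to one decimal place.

For a point source, L₂ = L₁ − 20·log₁₀(r₂/r₁).
L₂ = 70 − 20·log₁₀(83.9/9.5) = 70 − 18.921 = 51.08 dB(A).

51.1 dB(A)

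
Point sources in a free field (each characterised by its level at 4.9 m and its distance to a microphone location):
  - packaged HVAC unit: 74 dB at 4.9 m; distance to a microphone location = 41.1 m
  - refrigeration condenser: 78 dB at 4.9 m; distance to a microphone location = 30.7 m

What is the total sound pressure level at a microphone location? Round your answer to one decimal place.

62.9 dB

Apply inverse-square spreading to bring every level to the receiver, then sum 10^(L/10).
packaged HVAC unit: 74 − 20·log₁₀(41.1/4.9) = 74 − 18.47 = 55.53 dB.
refrigeration condenser: 78 − 20·log₁₀(30.7/4.9) = 78 − 15.94 = 62.06 dB.
Σ 10^(L/10) = 1.964e+06 → L_total = 10·log₁₀(1.964e+06) = 62.93 dB.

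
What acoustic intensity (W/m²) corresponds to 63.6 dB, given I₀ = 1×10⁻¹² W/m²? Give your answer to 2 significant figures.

2.3e-06 W/m²

L = 10·log₁₀(I/I₀) ⇒ I = I₀·10^(L/10) = 10⁻¹² × 10^6.36.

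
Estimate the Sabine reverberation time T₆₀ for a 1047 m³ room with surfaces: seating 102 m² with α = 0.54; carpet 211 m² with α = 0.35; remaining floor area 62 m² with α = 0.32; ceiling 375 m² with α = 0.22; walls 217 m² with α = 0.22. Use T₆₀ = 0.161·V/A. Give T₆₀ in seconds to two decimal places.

Summing Sᵢαᵢ: 102·0.54 + 211·0.35 + 62·0.32 + 375·0.22 + 217·0.22 = 279.01 m².
T₆₀ = 0.161·V/A = 0.161·1047/279.01 = 0.604 s.

0.60 s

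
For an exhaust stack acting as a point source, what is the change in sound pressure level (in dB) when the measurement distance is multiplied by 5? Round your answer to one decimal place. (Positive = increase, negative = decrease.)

With spherical spreading the level changes by −20·log₁₀(r₂/r₁).
ΔL = −20·log₁₀(5) = -13.98 dB.

-14.0 dB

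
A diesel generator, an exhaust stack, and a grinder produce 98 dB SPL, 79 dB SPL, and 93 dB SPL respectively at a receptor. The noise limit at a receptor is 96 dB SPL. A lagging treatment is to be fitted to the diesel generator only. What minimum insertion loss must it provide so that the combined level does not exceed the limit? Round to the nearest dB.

Fixed contribution from the other sources: Σ 10^(L/10) = 10^(79/10) + 10^(93/10) = 2.075e+09 (93.17 dB SPL).
To meet 96 dB SPL overall, the treated diesel generator may contribute at most 10^(96/10) − 2.075e+09 = 1.906e+09, i.e. 92.80 dB SPL.
So the diesel generator must be reduced from 98 to 92.80 dB SPL: IL = 5.20 dB.

5 dB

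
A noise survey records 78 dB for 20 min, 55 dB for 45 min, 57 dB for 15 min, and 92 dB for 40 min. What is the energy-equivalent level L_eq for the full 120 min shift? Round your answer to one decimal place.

L_eq = 10·log₁₀[(1/T)·Σ tᵢ·10^(Lᵢ/10)] with T = 120 min.
Σ tᵢ·10^(Lᵢ/10) = 20·10^(78/10) + 45·10^(55/10) + 15·10^(57/10) + 40·10^(92/10) = 6.468e+10.
L_eq = 10·log₁₀(6.468e+10/120) = 87.32 dB.

87.3 dB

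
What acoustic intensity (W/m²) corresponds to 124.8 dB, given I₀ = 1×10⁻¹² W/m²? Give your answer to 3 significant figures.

I/I₀ = 10^(124.8/10) = 3.02e+12, so I = 3.02e+12 × 10⁻¹² W/m².

3.02 W/m²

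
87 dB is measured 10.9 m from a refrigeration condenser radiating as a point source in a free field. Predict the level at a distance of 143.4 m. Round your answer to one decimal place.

64.6 dB

Point-source attenuation: ΔL = 20·log₁₀(r₂/r₁) = 20·log₁₀(143.4/10.9) = 22.382 dB.
L₂ = 87 − 20·log₁₀(143.4/10.9) = 87 − 22.382 = 64.62 dB.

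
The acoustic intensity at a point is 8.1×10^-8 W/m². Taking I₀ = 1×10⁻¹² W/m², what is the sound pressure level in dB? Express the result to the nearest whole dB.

I/I₀ = 8.1×10^-8/10⁻¹² = 8.1×10^4, and L = 10·log₁₀(I/I₀).
L = 10·(0.9085 + 4) = 49.08 dB.

49 dB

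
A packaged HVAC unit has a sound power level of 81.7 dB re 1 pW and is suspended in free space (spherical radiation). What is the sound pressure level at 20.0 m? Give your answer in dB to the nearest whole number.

45 dB

Free-field spherical radiation: L_p = L_w − 10·log₁₀(4π·r²), r = 20.0 m.
4π·r² = 5027 m², 10·log₁₀ of that is 37.013 dB.
L_p = 81.7 − 37.013 = 44.69 dB.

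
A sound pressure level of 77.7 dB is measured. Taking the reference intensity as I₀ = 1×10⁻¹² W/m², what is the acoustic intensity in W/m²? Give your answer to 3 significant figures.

L = 10·log₁₀(I/I₀) ⇒ I = I₀·10^(L/10) = 10⁻¹² × 10^7.77.

5.89e-05 W/m²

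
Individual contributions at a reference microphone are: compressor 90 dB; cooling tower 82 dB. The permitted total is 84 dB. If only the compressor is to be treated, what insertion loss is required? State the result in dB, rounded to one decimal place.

10.3 dB

Everything except the compressor sums to 10^(82/10) = 1.585e+08 in linear terms, 82.00 dB.
The limit corresponds to 10^(84/10) = 2.512e+08; subtracting the fixed part leaves 9.270e+07 for the compressor, i.e. 79.67 dB.
So the compressor must be reduced from 90 to 79.67 dB: IL = 10.33 dB.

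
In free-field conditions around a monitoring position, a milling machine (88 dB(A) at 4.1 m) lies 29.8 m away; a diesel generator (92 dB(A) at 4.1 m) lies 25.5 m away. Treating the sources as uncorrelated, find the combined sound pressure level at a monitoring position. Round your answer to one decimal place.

Apply inverse-square spreading to bring every level to the receiver, then sum 10^(L/10).
milling machine: 88 − 20·log₁₀(29.8/4.1) = 88 − 17.23 = 70.77 dB(A).
diesel generator: 92 − 20·log₁₀(25.5/4.1) = 92 − 15.88 = 76.12 dB(A).
Σ 10^(L/10) = 5.292e+07 → L_total = 10·log₁₀(5.292e+07) = 77.24 dB(A).

77.2 dB(A)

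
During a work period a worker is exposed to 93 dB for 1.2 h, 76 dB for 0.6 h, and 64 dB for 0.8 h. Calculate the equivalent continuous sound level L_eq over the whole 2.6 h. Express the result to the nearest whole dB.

L_eq = 10·log₁₀[(1/T)·Σ tᵢ·10^(Lᵢ/10)] with T = 2.6 h.
Σ tᵢ·10^(Lᵢ/10) = 1.2·10^(93/10) + 0.6·10^(76/10) + 0.8·10^(64/10) = 2.420e+09.
L_eq = 10·log₁₀(2.420e+09/2.6) = 89.69 dB.

90 dB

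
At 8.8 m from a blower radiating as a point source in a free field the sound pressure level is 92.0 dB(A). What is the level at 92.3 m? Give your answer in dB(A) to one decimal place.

For a point source, L₂ = L₁ − 20·log₁₀(r₂/r₁).
L₂ = 92.0 − 20·log₁₀(92.3/8.8) = 92.0 − 20.414 = 71.59 dB(A).

71.6 dB(A)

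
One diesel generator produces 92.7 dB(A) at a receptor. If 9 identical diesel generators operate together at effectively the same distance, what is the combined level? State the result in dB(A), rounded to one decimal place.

With 9 equal, uncorrelated contributions the intensity is 9× that of one unit, giving a rise of 10·log₁₀ 9.
L_total = 92.7 + 10·log₁₀(9) = 92.7 + 9.542 = 102.24 dB(A).

102.2 dB(A)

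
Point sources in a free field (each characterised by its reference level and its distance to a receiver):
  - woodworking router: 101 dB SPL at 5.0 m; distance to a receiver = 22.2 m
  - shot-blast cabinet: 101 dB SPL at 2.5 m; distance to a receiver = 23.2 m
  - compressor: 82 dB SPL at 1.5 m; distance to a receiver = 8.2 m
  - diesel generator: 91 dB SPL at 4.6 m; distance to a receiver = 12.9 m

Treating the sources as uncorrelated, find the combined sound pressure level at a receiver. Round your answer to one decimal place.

First find each source's level at the receiver (point-source: −20·log₁₀(r/r_ref)), then combine on an intensity basis.
woodworking router: 101 − 20·log₁₀(22.2/5.0) = 101 − 12.95 = 88.05 dB SPL.
shot-blast cabinet: 101 − 20·log₁₀(23.2/2.5) = 101 − 19.35 = 81.65 dB SPL.
compressor: 82 − 20·log₁₀(8.2/1.5) = 82 − 14.75 = 67.25 dB SPL.
diesel generator: 91 − 20·log₁₀(12.9/4.6) = 91 − 8.96 = 82.04 dB SPL.
Σ 10^(L/10) = 9.502e+08 → L_total = 10·log₁₀(9.502e+08) = 89.78 dB SPL.

89.8 dB SPL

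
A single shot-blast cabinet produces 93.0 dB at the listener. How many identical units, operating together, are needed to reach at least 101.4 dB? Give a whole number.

The shortfall is 101.4 − 93.0 = 8.4 dB, and N units add 10·log₁₀ N, so need 10·log₁₀ N ≥ 8.4.
N ≥ 10^(8.4/10) = 6.918, so N = 7.

7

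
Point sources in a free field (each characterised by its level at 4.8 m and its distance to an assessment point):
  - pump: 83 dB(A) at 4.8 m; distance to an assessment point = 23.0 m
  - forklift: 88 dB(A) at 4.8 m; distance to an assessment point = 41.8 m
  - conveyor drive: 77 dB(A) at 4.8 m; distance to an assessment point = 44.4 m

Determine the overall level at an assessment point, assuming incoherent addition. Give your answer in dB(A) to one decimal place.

72.5 dB(A)

Propagate each source to the receiver with L = L_ref − 20·log₁₀(r/r_ref), then add intensities.
pump: 83 − 20·log₁₀(23.0/4.8) = 83 − 13.61 = 69.39 dB(A).
forklift: 88 − 20·log₁₀(41.8/4.8) = 88 − 18.80 = 69.20 dB(A).
conveyor drive: 77 − 20·log₁₀(44.4/4.8) = 77 − 19.32 = 57.68 dB(A).
Σ 10^(L/10) = 1.760e+07 → L_total = 10·log₁₀(1.760e+07) = 72.45 dB(A).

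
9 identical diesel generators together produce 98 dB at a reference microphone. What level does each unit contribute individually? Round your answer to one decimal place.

88.5 dB

9 equal contributions raise the level by 10·log₁₀ 9 = 9.542 dB, so each unit alone gives 98 − 9.542.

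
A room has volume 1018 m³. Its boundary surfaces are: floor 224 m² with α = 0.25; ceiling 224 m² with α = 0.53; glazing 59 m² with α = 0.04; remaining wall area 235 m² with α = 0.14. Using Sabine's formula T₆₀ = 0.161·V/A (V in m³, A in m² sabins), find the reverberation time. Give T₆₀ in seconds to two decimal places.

Summing Sᵢαᵢ: 224·0.25 + 224·0.53 + 59·0.04 + 235·0.14 = 209.98 m².
T₆₀ = 0.161 × 1018 / 209.98 = 0.781 s.

0.78 s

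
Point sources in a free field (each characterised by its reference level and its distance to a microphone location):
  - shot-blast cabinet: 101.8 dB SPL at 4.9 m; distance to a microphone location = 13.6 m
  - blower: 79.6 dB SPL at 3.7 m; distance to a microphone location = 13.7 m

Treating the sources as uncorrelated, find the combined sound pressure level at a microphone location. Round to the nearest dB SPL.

First find each source's level at the receiver (point-source: −20·log₁₀(r/r_ref)), then combine on an intensity basis.
shot-blast cabinet: 101.8 − 20·log₁₀(13.6/4.9) = 101.8 − 8.87 = 92.93 dB SPL.
blower: 79.6 − 20·log₁₀(13.7/3.7) = 79.6 − 11.37 = 68.23 dB SPL.
Σ 10^(L/10) = 1.971e+09 → L_total = 10·log₁₀(1.971e+09) = 92.95 dB SPL.

93 dB SPL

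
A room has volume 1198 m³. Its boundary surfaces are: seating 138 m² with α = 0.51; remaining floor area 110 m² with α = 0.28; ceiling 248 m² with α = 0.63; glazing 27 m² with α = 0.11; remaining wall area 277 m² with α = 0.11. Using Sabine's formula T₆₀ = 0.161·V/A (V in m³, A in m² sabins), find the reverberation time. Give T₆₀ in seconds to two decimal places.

0.66 s

Total absorption A = 138·0.51 + 110·0.28 + 248·0.63 + 27·0.11 + 277·0.11 = 290.86 m² sabins.
T₆₀ = 0.161·V/A = 0.161·1198/290.86 = 0.663 s.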